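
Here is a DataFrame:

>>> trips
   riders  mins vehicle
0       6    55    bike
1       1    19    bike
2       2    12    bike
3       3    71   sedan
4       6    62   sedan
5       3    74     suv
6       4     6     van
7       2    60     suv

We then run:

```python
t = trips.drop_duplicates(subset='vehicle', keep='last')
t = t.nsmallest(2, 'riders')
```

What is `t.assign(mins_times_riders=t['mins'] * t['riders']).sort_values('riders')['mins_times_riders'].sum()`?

144

drop duplicate vehicle (keep=last):
   riders  mins vehicle
2       2    12    bike
4       6    62   sedan
6       4     6     van
7       2    60     suv
take 2 rows with smallest riders:
   riders  mins vehicle
2       2    12    bike
7       2    60     suv
add column mins_times_riders = t['mins'] * t['riders']:
   riders  mins vehicle  mins_times_riders
2       2    12    bike                 24
7       2    60     suv                120
sort by riders:
   riders  mins vehicle  mins_times_riders
2       2    12    bike                 24
7       2    60     suv                120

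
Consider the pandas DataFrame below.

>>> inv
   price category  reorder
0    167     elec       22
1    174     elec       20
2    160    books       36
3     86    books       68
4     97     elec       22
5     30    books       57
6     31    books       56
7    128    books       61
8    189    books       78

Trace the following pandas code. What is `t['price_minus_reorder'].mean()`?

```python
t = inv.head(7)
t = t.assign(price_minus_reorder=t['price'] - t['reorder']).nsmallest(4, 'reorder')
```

124.5

take first 7 rows:
   price category  reorder
0    167     elec       22
1    174     elec       20
2    160    books       36
3     86    books       68
4     97     elec       22
5     30    books       57
6     31    books       56
add column price_minus_reorder = t['price'] - t['reorder']:
   price category  reorder  price_minus_reorder
0    167     elec       22                  145
1    174     elec       20                  154
2    160    books       36                  124
3     86    books       68                   18
4     97     elec       22                   75
5     30    books       57                  -27
6     31    books       56                  -25
take 4 rows with smallest reorder:
   price category  reorder  price_minus_reorder
1    174     elec       20                  154
0    167     elec       22                  145
4     97     elec       22                   75
2    160    books       36                  124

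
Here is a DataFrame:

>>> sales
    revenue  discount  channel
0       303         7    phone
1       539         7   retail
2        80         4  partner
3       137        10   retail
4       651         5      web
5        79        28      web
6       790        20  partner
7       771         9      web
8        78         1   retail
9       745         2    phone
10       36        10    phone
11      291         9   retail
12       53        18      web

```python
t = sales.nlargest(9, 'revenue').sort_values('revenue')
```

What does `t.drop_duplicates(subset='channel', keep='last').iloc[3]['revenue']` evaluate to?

790

take 9 rows with largest revenue:
    revenue  discount  channel
6       790        20  partner
7       771         9      web
9       745         2    phone
4       651         5      web
1       539         7   retail
0       303         7    phone
11      291         9   retail
3       137        10   retail
2        80         4  partner
sort by revenue:
    revenue  discount  channel
2        80         4  partner
3       137        10   retail
11      291         9   retail
0       303         7    phone
1       539         7   retail
4       651         5      web
9       745         2    phone
7       771         9      web
6       790        20  partner
drop duplicate channel (keep=last):
   revenue  discount  channel
1      539         7   retail
9      745         2    phone
7      771         9      web
6      790        20  partner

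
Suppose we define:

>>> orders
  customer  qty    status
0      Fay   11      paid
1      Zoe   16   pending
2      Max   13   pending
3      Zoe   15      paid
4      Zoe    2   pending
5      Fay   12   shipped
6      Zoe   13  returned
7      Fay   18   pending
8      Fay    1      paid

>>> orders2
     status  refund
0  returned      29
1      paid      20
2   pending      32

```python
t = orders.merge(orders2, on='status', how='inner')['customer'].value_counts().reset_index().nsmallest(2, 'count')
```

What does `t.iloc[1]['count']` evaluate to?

3

merge on 'status' (how='inner') → 8 rows:
  customer  qty    status  refund
0      Fay   11      paid      20
1      Zoe   16   pending      32
2      Max   13   pending      32
3      Zoe   15      paid      20
4      Zoe    2   pending      32
5      Zoe   13  returned      29
6      Fay   18   pending      32
7      Fay    1      paid      20
value_counts of customer:
customer
Zoe    4
Fay    3
Max    1
Name: count, dtype: int64
reset_index():
  customer  count
0      Zoe      4
1      Fay      3
2      Max      1
take 2 rows with smallest count:
  customer  count
2      Max      1
1      Fay      3
value at position 1, column 'count' → 3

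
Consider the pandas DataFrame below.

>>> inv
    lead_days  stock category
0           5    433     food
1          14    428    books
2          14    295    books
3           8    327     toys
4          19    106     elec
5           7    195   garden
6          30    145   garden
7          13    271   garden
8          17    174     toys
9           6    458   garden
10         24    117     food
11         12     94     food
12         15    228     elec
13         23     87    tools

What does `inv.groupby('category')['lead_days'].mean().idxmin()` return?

toys

group by category, mean of lead_days:
category
books     14.000000
elec      17.000000
food      13.666667
garden    14.000000
tools     23.000000
toys      12.500000
Name: lead_days, dtype: float64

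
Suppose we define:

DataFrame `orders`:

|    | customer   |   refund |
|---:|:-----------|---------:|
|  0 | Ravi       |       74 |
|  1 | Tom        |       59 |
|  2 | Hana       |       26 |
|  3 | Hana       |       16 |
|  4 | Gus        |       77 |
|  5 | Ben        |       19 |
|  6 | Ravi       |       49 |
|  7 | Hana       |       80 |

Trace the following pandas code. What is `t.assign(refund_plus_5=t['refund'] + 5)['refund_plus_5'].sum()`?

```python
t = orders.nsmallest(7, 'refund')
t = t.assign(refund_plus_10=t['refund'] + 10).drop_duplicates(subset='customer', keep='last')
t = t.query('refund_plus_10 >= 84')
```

161

take 7 rows with smallest refund:
  customer  refund
3     Hana      16
5      Ben      19
2     Hana      26
6     Ravi      49
1      Tom      59
0     Ravi      74
4      Gus      77
add column refund_plus_10 = t['refund'] + 10:
  customer  refund  refund_plus_10
3     Hana      16              26
5      Ben      19              29
2     Hana      26              36
6     Ravi      49              59
1      Tom      59              69
0     Ravi      74              84
4      Gus      77              87
drop duplicate customer (keep=last):
  customer  refund  refund_plus_10
5      Ben      19              29
2     Hana      26              36
1      Tom      59              69
0     Ravi      74              84
4      Gus      77              87
filter rows where refund_plus_10 >= 84:
  customer  refund  refund_plus_10
0     Ravi      74              84
4      Gus      77              87
add column refund_plus_5 = t['refund'] + 5:
  customer  refund  refund_plus_10  refund_plus_5
0     Ravi      74              84             79
4      Gus      77              87             82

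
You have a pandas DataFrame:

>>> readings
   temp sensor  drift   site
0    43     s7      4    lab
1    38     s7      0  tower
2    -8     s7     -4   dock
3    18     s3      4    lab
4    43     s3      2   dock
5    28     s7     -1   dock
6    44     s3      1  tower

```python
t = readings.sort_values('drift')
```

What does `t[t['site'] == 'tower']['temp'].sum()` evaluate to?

sort by drift:
   temp sensor  drift   site
2    -8     s7     -4   dock
5    28     s7     -1   dock
1    38     s7      0  tower
6    44     s3      1  tower
4    43     s3      2   dock
0    43     s7      4    lab
3    18     s3      4    lab
filter rows where site == 'tower':
   temp sensor  drift   site
1    38     s7      0  tower
6    44     s3      1  tower

82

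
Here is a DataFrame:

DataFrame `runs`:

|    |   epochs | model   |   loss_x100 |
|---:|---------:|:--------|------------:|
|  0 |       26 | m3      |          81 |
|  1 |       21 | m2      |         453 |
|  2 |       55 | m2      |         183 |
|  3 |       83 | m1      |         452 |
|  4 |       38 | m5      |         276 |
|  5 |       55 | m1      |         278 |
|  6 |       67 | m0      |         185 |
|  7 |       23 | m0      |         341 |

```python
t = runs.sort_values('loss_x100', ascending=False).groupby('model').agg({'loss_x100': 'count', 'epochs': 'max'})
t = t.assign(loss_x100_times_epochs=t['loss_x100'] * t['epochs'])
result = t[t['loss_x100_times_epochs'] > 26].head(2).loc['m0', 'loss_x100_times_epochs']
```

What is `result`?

sort by loss_x100 descending:
   epochs model  loss_x100
1      21    m2        453
3      83    m1        452
7      23    m0        341
5      55    m1        278
4      38    m5        276
6      67    m0        185
2      55    m2        183
0      26    m3         81
group by model: count(loss_x100), max(epochs):
       loss_x100  epochs
model                   
m0             2      67
m1             2      83
m2             2      55
m3             1      26
m5             1      38
add column loss_x100_times_epochs = t['loss_x100'] * t['epochs']:
       loss_x100  epochs  loss_x100_times_epochs
model                                           
m0             2      67                     134
m1             2      83                     166
m2             2      55                     110
m3             1      26                      26
m5             1      38                      38
filter rows where loss_x100_times_epochs > 26:
       loss_x100  epochs  loss_x100_times_epochs
model                                           
m0             2      67                     134
m1             2      83                     166
m2             2      55                     110
m5             1      38                      38
take first 2 rows:
       loss_x100  epochs  loss_x100_times_epochs
model                                           
m0             2      67                     134
m1             2      83                     166
Hence 134.

134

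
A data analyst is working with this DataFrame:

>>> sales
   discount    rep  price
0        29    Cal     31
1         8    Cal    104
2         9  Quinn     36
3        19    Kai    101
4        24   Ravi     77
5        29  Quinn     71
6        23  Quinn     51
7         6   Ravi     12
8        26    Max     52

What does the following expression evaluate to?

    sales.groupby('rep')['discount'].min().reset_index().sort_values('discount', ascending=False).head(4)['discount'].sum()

62

group by rep, min of discount:
rep
Cal       8
Kai      19
Max      26
Quinn     9
Ravi      6
Name: discount, dtype: int64
reset_index():
     rep  discount
0    Cal         8
1    Kai        19
2    Max        26
3  Quinn         9
4   Ravi         6
sort by discount descending:
     rep  discount
2    Max        26
1    Kai        19
3  Quinn         9
0    Cal         8
4   Ravi         6
take first 4 rows:
     rep  discount
2    Max        26
1    Kai        19
3  Quinn         9
0    Cal         8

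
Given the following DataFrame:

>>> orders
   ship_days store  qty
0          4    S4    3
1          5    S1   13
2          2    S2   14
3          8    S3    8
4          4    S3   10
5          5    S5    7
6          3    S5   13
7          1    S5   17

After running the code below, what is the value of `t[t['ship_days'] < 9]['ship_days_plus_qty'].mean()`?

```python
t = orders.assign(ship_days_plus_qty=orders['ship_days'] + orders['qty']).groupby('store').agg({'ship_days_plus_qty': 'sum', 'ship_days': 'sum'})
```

add column ship_days_plus_qty = orders['ship_days'] + orders['qty']:
   ship_days store  qty  ship_days_plus_qty
0          4    S4    3                   7
1          5    S1   13                  18
2          2    S2   14                  16
3          8    S3    8                  16
4          4    S3   10                  14
5          5    S5    7                  12
6          3    S5   13                  16
7          1    S5   17                  18
group by store: sum(ship_days_plus_qty), sum(ship_days):
       ship_days_plus_qty  ship_days
store                               
S1                     18          5
S2                     16          2
S3                     30         12
S4                      7          4
S5                     46          9
filter rows where ship_days < 9:
       ship_days_plus_qty  ship_days
store                               
S1                     18          5
S2                     16          2
S4                      7          4
The mean of column 'ship_days_plus_qty' is 13.6666666667.

13.6666666667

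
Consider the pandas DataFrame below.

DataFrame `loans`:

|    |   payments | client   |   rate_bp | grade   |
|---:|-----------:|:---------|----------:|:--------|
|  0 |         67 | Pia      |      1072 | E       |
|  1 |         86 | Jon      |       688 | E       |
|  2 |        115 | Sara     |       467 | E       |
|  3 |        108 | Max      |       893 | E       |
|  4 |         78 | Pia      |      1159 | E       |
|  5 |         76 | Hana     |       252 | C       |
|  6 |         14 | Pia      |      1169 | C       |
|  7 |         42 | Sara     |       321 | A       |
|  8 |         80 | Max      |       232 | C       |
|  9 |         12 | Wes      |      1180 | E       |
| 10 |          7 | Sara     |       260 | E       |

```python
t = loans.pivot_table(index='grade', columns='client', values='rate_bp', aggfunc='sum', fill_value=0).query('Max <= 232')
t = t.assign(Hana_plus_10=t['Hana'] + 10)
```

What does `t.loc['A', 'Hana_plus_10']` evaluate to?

10

pivot: rows=grade, cols=client, sum(rate_bp):
client  Hana  Jon  Max   Pia  Sara   Wes
grade                                   
A          0    0    0     0   321     0
C        252    0  232  1169     0     0
E          0  688  893  2231   727  1180
filter rows where Max <= 232:
client  Hana  Jon  Max   Pia  Sara  Wes
grade                                  
A          0    0    0     0   321    0
C        252    0  232  1169     0    0
add column Hana_plus_10 = t['Hana'] + 10:
client  Hana  Jon  Max   Pia  Sara  Wes  Hana_plus_10
grade                                                
A          0    0    0     0   321    0            10
C        252    0  232  1169     0    0           262
value at row 'A', column 'Hana_plus_10' → 10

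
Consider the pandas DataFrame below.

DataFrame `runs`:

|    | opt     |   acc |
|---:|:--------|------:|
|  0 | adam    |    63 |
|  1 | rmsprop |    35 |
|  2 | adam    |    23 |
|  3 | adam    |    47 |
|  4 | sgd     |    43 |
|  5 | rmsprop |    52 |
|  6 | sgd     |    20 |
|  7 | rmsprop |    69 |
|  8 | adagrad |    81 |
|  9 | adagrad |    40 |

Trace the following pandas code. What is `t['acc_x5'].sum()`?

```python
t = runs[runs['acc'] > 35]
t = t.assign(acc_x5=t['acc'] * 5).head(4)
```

filter rows where acc > 35:
       opt  acc
0     adam   63
3     adam   47
4      sgd   43
5  rmsprop   52
7  rmsprop   69
8  adagrad   81
9  adagrad   40
add column acc_x5 = t['acc'] * 5:
       opt  acc  acc_x5
0     adam   63     315
3     adam   47     235
4      sgd   43     215
5  rmsprop   52     260
7  rmsprop   69     345
8  adagrad   81     405
9  adagrad   40     200
take first 4 rows:
       opt  acc  acc_x5
0     adam   63     315
3     adam   47     235
4      sgd   43     215
5  rmsprop   52     260
Then the sum of column 'acc_x5': 1025

1025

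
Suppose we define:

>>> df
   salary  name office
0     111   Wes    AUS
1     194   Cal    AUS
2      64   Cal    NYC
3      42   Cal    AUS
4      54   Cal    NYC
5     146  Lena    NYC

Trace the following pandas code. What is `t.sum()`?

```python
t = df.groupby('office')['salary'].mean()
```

group by office, mean of salary:
office
AUS    115.666667
NYC     88.000000
Name: salary, dtype: float64
Reading off the sum of the resulting series, we get 203.666666667.

203.666666667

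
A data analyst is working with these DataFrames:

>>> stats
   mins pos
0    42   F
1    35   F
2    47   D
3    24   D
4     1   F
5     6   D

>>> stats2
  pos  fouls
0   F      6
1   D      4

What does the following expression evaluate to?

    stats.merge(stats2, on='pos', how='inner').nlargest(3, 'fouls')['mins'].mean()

merge on 'pos' (how='inner') → 6 rows:
   mins pos  fouls
0    42   F      6
1    35   F      6
2    47   D      4
3    24   D      4
4     1   F      6
5     6   D      4
take 3 rows with largest fouls:
   mins pos  fouls
0    42   F      6
1    35   F      6
4     1   F      6

26.0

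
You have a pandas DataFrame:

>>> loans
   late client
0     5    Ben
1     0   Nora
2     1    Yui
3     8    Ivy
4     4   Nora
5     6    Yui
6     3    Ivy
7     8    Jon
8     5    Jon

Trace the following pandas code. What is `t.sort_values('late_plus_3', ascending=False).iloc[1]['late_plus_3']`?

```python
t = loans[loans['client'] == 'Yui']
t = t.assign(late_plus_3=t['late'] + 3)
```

4

filter rows where client == 'Yui':
   late client
2     1    Yui
5     6    Yui
add column late_plus_3 = t['late'] + 3:
   late client  late_plus_3
2     1    Yui            4
5     6    Yui            9
sort by late_plus_3 descending:
   late client  late_plus_3
5     6    Yui            9
2     1    Yui            4
Reading off the value at position 1, column 'late_plus_3', we get 4.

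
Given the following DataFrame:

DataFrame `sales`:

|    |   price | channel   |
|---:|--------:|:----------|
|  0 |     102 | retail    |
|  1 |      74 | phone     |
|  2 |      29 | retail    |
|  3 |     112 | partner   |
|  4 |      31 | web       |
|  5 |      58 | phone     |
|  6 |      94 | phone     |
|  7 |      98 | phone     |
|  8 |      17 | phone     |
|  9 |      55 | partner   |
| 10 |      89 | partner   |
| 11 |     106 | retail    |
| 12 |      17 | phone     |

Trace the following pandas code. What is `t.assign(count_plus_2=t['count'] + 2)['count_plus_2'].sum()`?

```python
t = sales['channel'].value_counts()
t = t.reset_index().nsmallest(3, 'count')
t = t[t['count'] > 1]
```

value_counts of channel:
channel
phone      6
retail     3
partner    3
web        1
Name: count, dtype: int64
reset_index():
   channel  count
0    phone      6
1   retail      3
2  partner      3
3      web      1
take 3 rows with smallest count:
   channel  count
3      web      1
1   retail      3
2  partner      3
filter rows where count > 1:
   channel  count
1   retail      3
2  partner      3
add column count_plus_2 = t['count'] + 2:
   channel  count  count_plus_2
1   retail      3             5
2  partner      3             5
sum of column 'count_plus_2' → 10

10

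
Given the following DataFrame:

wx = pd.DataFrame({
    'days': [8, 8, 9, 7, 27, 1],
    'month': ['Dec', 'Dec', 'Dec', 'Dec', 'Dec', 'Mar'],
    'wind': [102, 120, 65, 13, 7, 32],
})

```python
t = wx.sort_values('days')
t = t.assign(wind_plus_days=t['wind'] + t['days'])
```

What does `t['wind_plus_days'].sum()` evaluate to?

sort by days:
   days month  wind
5     1   Mar    32
3     7   Dec    13
0     8   Dec   102
1     8   Dec   120
2     9   Dec    65
4    27   Dec     7
add column wind_plus_days = t['wind'] + t['days']:
   days month  wind  wind_plus_days
5     1   Mar    32              33
3     7   Dec    13              20
0     8   Dec   102             110
1     8   Dec   120             128
2     9   Dec    65              74
4    27   Dec     7              34
The sum of column 'wind_plus_days' is 399.

399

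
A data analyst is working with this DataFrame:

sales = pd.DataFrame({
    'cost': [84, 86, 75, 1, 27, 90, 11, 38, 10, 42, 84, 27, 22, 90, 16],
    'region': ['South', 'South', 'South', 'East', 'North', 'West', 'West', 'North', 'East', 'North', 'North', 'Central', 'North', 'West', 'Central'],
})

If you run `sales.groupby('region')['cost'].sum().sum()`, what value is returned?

703

group by region, sum of cost:
region
Central     43
East        11
North      213
South      245
West       191
Name: cost, dtype: int64
Then the sum of the resulting series: 703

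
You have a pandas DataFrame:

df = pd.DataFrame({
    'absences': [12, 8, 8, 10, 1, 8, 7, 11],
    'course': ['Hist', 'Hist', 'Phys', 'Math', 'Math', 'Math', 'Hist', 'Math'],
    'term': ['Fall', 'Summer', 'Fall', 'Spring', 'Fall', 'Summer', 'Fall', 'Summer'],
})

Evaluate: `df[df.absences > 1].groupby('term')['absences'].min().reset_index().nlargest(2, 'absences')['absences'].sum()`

filter rows where absences > 1:
   absences course    term
0        12   Hist    Fall
1         8   Hist  Summer
2         8   Phys    Fall
3        10   Math  Spring
5         8   Math  Summer
6         7   Hist    Fall
7        11   Math  Summer
group by term, min of absences:
term
Fall       7
Spring    10
Summer     8
Name: absences, dtype: int64
reset_index():
     term  absences
0    Fall         7
1  Spring        10
2  Summer         8
take 2 rows with largest absences:
     term  absences
1  Spring        10
2  Summer         8
Hence 18.

18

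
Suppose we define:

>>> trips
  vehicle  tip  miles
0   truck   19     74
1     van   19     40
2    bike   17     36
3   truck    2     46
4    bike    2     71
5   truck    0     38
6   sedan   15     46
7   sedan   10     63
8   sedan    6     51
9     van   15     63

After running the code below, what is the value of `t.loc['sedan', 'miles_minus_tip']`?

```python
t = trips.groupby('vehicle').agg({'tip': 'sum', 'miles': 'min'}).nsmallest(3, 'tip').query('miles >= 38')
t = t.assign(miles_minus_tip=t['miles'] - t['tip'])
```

15

group by vehicle: sum(tip), min(miles):
         tip  miles
vehicle            
bike      19     36
sedan     31     46
truck     21     38
van       34     40
take 3 rows with smallest tip:
         tip  miles
vehicle            
bike      19     36
truck     21     38
sedan     31     46
filter rows where miles >= 38:
         tip  miles
vehicle            
truck     21     38
sedan     31     46
add column miles_minus_tip = t['miles'] - t['tip']:
         tip  miles  miles_minus_tip
vehicle                             
truck     21     38               17
sedan     31     46               15
Reading off the value at row 'sedan', column 'miles_minus_tip', we get 15.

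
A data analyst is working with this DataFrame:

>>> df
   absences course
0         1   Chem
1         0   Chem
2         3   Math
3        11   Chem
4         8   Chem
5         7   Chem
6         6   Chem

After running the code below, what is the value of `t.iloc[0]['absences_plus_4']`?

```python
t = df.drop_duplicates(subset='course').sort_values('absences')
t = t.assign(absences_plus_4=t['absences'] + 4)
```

5

drop duplicate course (keep=first):
   absences course
0         1   Chem
2         3   Math
sort by absences:
   absences course
0         1   Chem
2         3   Math
add column absences_plus_4 = t['absences'] + 4:
   absences course  absences_plus_4
0         1   Chem                5
2         3   Math                7
Then the value at position 0, column 'absences_plus_4': 5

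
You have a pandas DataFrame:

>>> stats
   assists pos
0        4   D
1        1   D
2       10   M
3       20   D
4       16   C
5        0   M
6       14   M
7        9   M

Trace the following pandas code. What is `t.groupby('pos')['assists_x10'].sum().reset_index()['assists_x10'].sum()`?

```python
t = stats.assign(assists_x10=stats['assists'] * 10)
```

add column assists_x10 = stats['assists'] * 10:
   assists pos  assists_x10
0        4   D           40
1        1   D           10
2       10   M          100
3       20   D          200
4       16   C          160
5        0   M            0
6       14   M          140
7        9   M           90
group by pos, sum of assists_x10:
pos
C    160
D    250
M    330
Name: assists_x10, dtype: int64
reset_index():
  pos  assists_x10
0   C          160
1   D          250
2   M          330
The sum of column 'assists_x10' is 740.

740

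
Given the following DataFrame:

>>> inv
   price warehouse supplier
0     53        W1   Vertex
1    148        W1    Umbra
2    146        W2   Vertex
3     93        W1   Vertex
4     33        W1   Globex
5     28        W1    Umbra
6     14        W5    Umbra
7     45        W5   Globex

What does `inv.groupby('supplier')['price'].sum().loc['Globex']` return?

group by supplier, sum of price:
supplier
Globex     78
Umbra     190
Vertex    292
Name: price, dtype: int64
Reading off the value at index 'Globex', we get 78.

78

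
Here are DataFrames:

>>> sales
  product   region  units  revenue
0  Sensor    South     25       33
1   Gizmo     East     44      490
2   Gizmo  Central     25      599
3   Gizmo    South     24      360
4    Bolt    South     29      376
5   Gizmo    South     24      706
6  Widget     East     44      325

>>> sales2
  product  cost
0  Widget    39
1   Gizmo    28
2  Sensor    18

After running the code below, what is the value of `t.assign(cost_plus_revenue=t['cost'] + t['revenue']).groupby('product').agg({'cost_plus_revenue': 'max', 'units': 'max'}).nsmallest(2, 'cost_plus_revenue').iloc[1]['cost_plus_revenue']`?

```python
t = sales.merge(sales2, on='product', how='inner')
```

merge on 'product' (how='inner') → 6 rows:
  product   region  units  revenue  cost
0  Sensor    South     25       33    18
1   Gizmo     East     44      490    28
2   Gizmo  Central     25      599    28
3   Gizmo    South     24      360    28
4   Gizmo    South     24      706    28
5  Widget     East     44      325    39
add column cost_plus_revenue = t['cost'] + t['revenue']:
  product   region  units  revenue  cost  cost_plus_revenue
0  Sensor    South     25       33    18                 51
1   Gizmo     East     44      490    28                518
2   Gizmo  Central     25      599    28                627
3   Gizmo    South     24      360    28                388
4   Gizmo    South     24      706    28                734
5  Widget     East     44      325    39                364
group by product: max(cost_plus_revenue), max(units):
         cost_plus_revenue  units
product                          
Gizmo                  734     44
Sensor                  51     25
Widget                 364     44
take 2 rows with smallest cost_plus_revenue:
         cost_plus_revenue  units
product                          
Sensor                  51     25
Widget                 364     44

364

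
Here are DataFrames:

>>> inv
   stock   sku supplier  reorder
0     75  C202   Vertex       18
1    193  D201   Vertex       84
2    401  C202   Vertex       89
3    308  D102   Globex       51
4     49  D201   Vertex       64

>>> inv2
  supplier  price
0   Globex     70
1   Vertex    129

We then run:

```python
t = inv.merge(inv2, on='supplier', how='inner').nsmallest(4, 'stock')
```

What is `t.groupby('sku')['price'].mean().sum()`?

328.0

merge on 'supplier' (how='inner') → 5 rows:
   stock   sku supplier  reorder  price
0     75  C202   Vertex       18    129
1    193  D201   Vertex       84    129
2    401  C202   Vertex       89    129
3    308  D102   Globex       51     70
4     49  D201   Vertex       64    129
take 4 rows with smallest stock:
   stock   sku supplier  reorder  price
4     49  D201   Vertex       64    129
0     75  C202   Vertex       18    129
1    193  D201   Vertex       84    129
3    308  D102   Globex       51     70
group by sku, mean of price:
sku
C202    129.0
D102     70.0
D201    129.0
Name: price, dtype: float64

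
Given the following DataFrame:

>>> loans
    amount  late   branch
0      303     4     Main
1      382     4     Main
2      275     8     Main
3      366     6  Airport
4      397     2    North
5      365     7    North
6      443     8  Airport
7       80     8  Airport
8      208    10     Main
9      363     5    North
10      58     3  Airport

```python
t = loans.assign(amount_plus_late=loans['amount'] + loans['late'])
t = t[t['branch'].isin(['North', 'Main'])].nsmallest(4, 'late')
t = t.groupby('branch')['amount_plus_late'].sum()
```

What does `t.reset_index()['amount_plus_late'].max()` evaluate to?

add column amount_plus_late = loans['amount'] + loans['late']:
    amount  late   branch  amount_plus_late
0      303     4     Main               307
1      382     4     Main               386
2      275     8     Main               283
3      366     6  Airport               372
4      397     2    North               399
5      365     7    North               372
6      443     8  Airport               451
7       80     8  Airport                88
8      208    10     Main               218
9      363     5    North               368
10      58     3  Airport                61
filter rows where branch in ['North', 'Main']:
   amount  late branch  amount_plus_late
0     303     4   Main               307
1     382     4   Main               386
2     275     8   Main               283
4     397     2  North               399
5     365     7  North               372
8     208    10   Main               218
9     363     5  North               368
take 4 rows with smallest late:
   amount  late branch  amount_plus_late
4     397     2  North               399
0     303     4   Main               307
1     382     4   Main               386
9     363     5  North               368
group by branch, sum of amount_plus_late:
branch
Main     693
North    767
Name: amount_plus_late, dtype: int64
reset_index():
  branch  amount_plus_late
0   Main               693
1  North               767
Finally, max of column 'amount_plus_late' = 767.

767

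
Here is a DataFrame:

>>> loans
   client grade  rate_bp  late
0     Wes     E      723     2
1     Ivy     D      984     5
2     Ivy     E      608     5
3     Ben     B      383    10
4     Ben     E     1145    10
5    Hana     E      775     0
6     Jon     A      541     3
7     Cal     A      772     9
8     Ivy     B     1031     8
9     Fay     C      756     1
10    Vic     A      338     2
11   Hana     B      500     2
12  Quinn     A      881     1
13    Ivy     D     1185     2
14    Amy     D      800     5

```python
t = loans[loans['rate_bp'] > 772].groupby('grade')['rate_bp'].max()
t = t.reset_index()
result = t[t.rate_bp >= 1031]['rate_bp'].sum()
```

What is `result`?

filter rows where rate_bp > 772:
   client grade  rate_bp  late
1     Ivy     D      984     5
4     Ben     E     1145    10
5    Hana     E      775     0
8     Ivy     B     1031     8
12  Quinn     A      881     1
13    Ivy     D     1185     2
14    Amy     D      800     5
group by grade, max of rate_bp:
grade
A     881
B    1031
D    1185
E    1145
Name: rate_bp, dtype: int64
reset_index():
  grade  rate_bp
0     A      881
1     B     1031
2     D     1185
3     E     1145
filter rows where rate_bp >= 1031:
  grade  rate_bp
1     B     1031
2     D     1185
3     E     1145
Reading off the sum of column 'rate_bp', we get 3361.

3361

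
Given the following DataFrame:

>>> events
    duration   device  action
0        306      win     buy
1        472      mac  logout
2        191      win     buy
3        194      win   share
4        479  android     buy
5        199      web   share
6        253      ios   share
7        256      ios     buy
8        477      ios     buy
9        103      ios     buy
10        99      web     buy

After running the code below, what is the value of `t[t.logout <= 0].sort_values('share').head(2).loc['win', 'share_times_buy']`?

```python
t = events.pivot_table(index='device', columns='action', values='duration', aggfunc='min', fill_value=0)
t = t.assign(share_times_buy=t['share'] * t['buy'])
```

pivot: rows=device, cols=action, min(duration):
action   buy  logout  share
device                     
android  479       0      0
ios      103       0    253
mac        0     472      0
web       99       0    199
win      191       0    194
add column share_times_buy = t['share'] * t['buy']:
action   buy  logout  share  share_times_buy
device                                      
android  479       0      0                0
ios      103       0    253            26059
mac        0     472      0                0
web       99       0    199            19701
win      191       0    194            37054
filter rows where logout <= 0:
action   buy  logout  share  share_times_buy
device                                      
android  479       0      0                0
ios      103       0    253            26059
web       99       0    199            19701
win      191       0    194            37054
sort by share:
action   buy  logout  share  share_times_buy
device                                      
android  479       0      0                0
win      191       0    194            37054
web       99       0    199            19701
ios      103       0    253            26059
take first 2 rows:
action   buy  logout  share  share_times_buy
device                                      
android  479       0      0                0
win      191       0    194            37054

37054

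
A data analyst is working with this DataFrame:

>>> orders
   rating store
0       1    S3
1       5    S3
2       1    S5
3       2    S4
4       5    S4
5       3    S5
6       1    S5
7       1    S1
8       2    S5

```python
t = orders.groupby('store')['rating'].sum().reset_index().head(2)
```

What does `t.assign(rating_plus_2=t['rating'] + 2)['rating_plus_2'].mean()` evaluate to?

group by store, sum of rating:
store
S1    1
S3    6
S4    7
S5    7
Name: rating, dtype: int64
reset_index():
  store  rating
0    S1       1
1    S3       6
2    S4       7
3    S5       7
take first 2 rows:
  store  rating
0    S1       1
1    S3       6
add column rating_plus_2 = t['rating'] + 2:
  store  rating  rating_plus_2
0    S1       1              3
1    S3       6              8
Taking the mean of column 'rating_plus_2' gives 5.5.

5.5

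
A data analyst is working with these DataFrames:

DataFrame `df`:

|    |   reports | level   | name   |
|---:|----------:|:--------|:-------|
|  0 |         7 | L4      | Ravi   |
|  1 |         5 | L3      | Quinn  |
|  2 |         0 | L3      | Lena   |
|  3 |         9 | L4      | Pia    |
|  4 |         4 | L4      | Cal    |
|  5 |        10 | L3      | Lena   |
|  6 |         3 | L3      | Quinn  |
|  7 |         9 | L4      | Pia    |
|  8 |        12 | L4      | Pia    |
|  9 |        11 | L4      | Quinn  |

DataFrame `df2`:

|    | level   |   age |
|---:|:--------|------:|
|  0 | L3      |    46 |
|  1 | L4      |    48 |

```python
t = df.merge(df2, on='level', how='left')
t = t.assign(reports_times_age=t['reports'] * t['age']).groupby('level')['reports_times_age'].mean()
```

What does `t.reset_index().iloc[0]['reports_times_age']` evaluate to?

merge on 'level' (how='left') → 10 rows:
   reports level   name  age
0        7    L4   Ravi   48
1        5    L3  Quinn   46
2        0    L3   Lena   46
3        9    L4    Pia   48
4        4    L4    Cal   48
5       10    L3   Lena   46
6        3    L3  Quinn   46
7        9    L4    Pia   48
8       12    L4    Pia   48
9       11    L4  Quinn   48
add column reports_times_age = t['reports'] * t['age']:
   reports level   name  age  reports_times_age
0        7    L4   Ravi   48                336
1        5    L3  Quinn   46                230
2        0    L3   Lena   46                  0
3        9    L4    Pia   48                432
4        4    L4    Cal   48                192
5       10    L3   Lena   46                460
6        3    L3  Quinn   46                138
7        9    L4    Pia   48                432
8       12    L4    Pia   48                576
9       11    L4  Quinn   48                528
group by level, mean of reports_times_age:
level
L3    207.0
L4    416.0
Name: reports_times_age, dtype: float64
reset_index():
  level  reports_times_age
0    L3              207.0
1    L4              416.0
The value at position 0, column 'reports_times_age' is 207.0.

207.0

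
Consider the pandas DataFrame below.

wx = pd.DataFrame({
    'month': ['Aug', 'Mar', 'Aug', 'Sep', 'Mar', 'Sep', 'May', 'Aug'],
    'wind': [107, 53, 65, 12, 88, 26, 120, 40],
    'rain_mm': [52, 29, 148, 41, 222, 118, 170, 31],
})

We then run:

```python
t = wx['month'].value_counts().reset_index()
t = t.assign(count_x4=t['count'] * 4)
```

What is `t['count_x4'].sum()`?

32

value_counts of month:
month
Aug    3
Mar    2
Sep    2
May    1
Name: count, dtype: int64
reset_index():
  month  count
0   Aug      3
1   Mar      2
2   Sep      2
3   May      1
add column count_x4 = t['count'] * 4:
  month  count  count_x4
0   Aug      3        12
1   Mar      2         8
2   Sep      2         8
3   May      1         4
sum of column 'count_x4' → 32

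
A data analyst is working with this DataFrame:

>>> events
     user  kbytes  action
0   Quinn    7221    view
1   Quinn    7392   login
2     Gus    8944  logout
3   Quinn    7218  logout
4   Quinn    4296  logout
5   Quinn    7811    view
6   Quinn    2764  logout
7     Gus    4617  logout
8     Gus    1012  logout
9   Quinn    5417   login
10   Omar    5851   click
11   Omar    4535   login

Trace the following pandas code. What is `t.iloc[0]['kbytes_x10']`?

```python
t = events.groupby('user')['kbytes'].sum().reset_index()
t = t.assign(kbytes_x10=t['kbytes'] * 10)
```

145730

group by user, sum of kbytes:
user
Gus      14573
Omar     10386
Quinn    42119
Name: kbytes, dtype: int64
reset_index():
    user  kbytes
0    Gus   14573
1   Omar   10386
2  Quinn   42119
add column kbytes_x10 = t['kbytes'] * 10:
    user  kbytes  kbytes_x10
0    Gus   14573      145730
1   Omar   10386      103860
2  Quinn   42119      421190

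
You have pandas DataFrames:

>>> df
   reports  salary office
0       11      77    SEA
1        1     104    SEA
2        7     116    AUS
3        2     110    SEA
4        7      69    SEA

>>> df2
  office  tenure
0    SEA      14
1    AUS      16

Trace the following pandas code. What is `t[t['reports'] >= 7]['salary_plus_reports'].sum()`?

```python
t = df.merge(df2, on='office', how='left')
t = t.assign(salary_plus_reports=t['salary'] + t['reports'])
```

merge on 'office' (how='left') → 5 rows:
   reports  salary office  tenure
0       11      77    SEA      14
1        1     104    SEA      14
2        7     116    AUS      16
3        2     110    SEA      14
4        7      69    SEA      14
add column salary_plus_reports = t['salary'] + t['reports']:
   reports  salary office  tenure  salary_plus_reports
0       11      77    SEA      14                   88
1        1     104    SEA      14                  105
2        7     116    AUS      16                  123
3        2     110    SEA      14                  112
4        7      69    SEA      14                   76
filter rows where reports >= 7:
   reports  salary office  tenure  salary_plus_reports
0       11      77    SEA      14                   88
2        7     116    AUS      16                  123
4        7      69    SEA      14                   76
Then the sum of column 'salary_plus_reports': 287

287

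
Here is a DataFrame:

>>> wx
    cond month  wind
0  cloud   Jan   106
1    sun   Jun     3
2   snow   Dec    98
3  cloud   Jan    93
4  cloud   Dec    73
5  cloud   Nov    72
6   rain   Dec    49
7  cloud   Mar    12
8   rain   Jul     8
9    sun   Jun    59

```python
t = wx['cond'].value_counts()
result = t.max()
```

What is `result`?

5

value_counts of cond:
cond
cloud    5
sun      2
rain     2
snow     1
Name: count, dtype: int64
Finally, max of the resulting series = 5.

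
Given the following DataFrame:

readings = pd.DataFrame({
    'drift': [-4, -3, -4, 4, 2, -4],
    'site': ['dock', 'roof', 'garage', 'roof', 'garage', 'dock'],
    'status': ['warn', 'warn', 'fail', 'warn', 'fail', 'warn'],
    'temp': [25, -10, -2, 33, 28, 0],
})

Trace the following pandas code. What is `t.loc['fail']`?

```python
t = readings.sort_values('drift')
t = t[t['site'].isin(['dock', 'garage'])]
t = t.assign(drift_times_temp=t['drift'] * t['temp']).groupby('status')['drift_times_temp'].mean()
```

32.0

sort by drift:
   drift    site status  temp
0     -4    dock   warn    25
2     -4  garage   fail    -2
5     -4    dock   warn     0
1     -3    roof   warn   -10
4      2  garage   fail    28
3      4    roof   warn    33
filter rows where site in ['dock', 'garage']:
   drift    site status  temp
0     -4    dock   warn    25
2     -4  garage   fail    -2
5     -4    dock   warn     0
4      2  garage   fail    28
add column drift_times_temp = t['drift'] * t['temp']:
   drift    site status  temp  drift_times_temp
0     -4    dock   warn    25              -100
2     -4  garage   fail    -2                 8
5     -4    dock   warn     0                 0
4      2  garage   fail    28                56
group by status, mean of drift_times_temp:
status
fail    32.0
warn   -50.0
Name: drift_times_temp, dtype: float64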